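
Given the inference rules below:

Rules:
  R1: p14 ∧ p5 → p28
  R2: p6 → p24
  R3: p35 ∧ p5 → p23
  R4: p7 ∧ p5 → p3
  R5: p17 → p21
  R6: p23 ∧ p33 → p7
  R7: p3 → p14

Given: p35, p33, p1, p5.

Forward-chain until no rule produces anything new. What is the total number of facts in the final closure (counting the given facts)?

Round 1: R3 [p35 ∧ p5 → p23]. Adds p23.
Round 2: R6 [p23 ∧ p33 → p7]. Adds p7.
Round 3: R4 [p7 ∧ p5 → p3]. Adds p3.
Round 4: R7 [p3 → p14]. Adds p14.
Round 5: R1 [p14 ∧ p5 → p28]. Adds p28.
Closure: {p1, p14, p23, p28, p3, p33, p35, p5, p7} — 9 facts.

9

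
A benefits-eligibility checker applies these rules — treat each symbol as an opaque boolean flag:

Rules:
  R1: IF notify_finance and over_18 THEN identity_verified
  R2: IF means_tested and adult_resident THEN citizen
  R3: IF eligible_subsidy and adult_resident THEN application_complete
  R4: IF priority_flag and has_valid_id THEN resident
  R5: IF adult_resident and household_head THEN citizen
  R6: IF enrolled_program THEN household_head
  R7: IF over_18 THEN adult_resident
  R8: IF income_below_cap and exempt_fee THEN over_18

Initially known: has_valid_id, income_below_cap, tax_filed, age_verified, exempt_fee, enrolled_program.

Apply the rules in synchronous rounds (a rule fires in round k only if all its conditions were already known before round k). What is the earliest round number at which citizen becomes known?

3

Round 1: R6 [IF enrolled_program THEN household_head]; R8 [IF income_below_cap and exempt_fee THEN over_18]. Adds household_head, over_18.
Round 2: R7 [IF over_18 THEN adult_resident]. Adds adult_resident.
Round 3: R5 [IF adult_resident and household_head THEN citizen]. Adds citizen.
citizen first appears in round 3.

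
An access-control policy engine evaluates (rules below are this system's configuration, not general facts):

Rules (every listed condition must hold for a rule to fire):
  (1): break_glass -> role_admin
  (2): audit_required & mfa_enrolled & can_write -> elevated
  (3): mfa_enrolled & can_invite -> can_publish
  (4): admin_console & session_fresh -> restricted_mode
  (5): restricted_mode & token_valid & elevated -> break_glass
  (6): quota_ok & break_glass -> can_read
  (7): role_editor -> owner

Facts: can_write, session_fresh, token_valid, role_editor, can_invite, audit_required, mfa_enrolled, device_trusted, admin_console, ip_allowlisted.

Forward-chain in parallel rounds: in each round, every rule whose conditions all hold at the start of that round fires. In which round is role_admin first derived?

3

Round 1: (2) [audit_required & mfa_enrolled & can_write -> elevated]; (3) [mfa_enrolled & can_invite -> can_publish]; (4) [admin_console & session_fresh -> restricted_mode]; (7) [role_editor -> owner]. New: elevated, can_publish, restricted_mode, owner.
Round 2: (5) [restricted_mode & token_valid & elevated -> break_glass]. New: break_glass.
Round 3: (1) [break_glass -> role_admin]. New: role_admin.
role_admin first appears in round 3.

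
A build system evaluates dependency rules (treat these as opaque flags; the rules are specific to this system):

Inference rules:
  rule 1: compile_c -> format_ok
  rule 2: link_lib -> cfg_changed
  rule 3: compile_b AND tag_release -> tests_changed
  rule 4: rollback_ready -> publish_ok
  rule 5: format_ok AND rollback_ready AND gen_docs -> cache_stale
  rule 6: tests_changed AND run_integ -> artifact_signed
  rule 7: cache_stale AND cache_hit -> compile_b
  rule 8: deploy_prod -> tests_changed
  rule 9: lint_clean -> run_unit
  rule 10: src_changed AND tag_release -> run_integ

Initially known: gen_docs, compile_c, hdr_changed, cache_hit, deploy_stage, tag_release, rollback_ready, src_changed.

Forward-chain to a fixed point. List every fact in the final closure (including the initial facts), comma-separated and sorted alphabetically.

artifact_signed, cache_hit, cache_stale, compile_b, compile_c, deploy_stage, format_ok, gen_docs, hdr_changed, publish_ok, rollback_ready, run_integ, src_changed, tag_release, tests_changed

Round 1: rule 1 [compile_c -> format_ok]; rule 4 [rollback_ready -> publish_ok]; rule 10 [src_changed AND tag_release -> run_integ]. New: format_ok, publish_ok, run_integ.
Round 2: rule 5 [format_ok AND rollback_ready AND gen_docs -> cache_stale]. New: cache_stale.
Round 3: rule 7 [cache_stale AND cache_hit -> compile_b]. New: compile_b.
Round 4: rule 3 [compile_b AND tag_release -> tests_changed]. New: tests_changed.
Round 5: rule 6 [tests_changed AND run_integ -> artifact_signed]. New: artifact_signed.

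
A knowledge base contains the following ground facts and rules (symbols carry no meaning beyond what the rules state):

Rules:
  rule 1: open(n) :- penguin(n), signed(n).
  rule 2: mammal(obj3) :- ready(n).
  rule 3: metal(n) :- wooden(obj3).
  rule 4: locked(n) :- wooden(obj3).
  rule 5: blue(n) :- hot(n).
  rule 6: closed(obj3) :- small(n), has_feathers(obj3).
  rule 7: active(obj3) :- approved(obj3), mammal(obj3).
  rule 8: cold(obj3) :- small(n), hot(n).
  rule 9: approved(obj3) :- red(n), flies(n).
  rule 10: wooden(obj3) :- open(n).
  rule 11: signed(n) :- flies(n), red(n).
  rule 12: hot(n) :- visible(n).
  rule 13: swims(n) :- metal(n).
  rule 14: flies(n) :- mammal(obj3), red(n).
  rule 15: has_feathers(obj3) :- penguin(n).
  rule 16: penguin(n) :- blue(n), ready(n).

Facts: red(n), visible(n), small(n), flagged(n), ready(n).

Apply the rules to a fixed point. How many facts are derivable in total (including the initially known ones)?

Round 1: rule 2 [mammal(obj3) :- ready(n).]; rule 12 [hot(n) :- visible(n).]. Adds mammal(obj3), hot(n).
Round 2: rule 5 [blue(n) :- hot(n).]; rule 8 [cold(obj3) :- small(n), hot(n).]; rule 14 [flies(n) :- mammal(obj3), red(n).]. Adds blue(n), cold(obj3), flies(n).
Round 3: rule 9 [approved(obj3) :- red(n), flies(n).]; rule 11 [signed(n) :- flies(n), red(n).]; rule 16 [penguin(n) :- blue(n), ready(n).]. Adds approved(obj3), signed(n), penguin(n).
Round 4: rule 1 [open(n) :- penguin(n), signed(n).]; rule 7 [active(obj3) :- approved(obj3), mammal(obj3).]; rule 15 [has_feathers(obj3) :- penguin(n).]. Adds open(n), active(obj3), has_feathers(obj3).
Round 5: rule 6 [closed(obj3) :- small(n), has_feathers(obj3).]; rule 10 [wooden(obj3) :- open(n).]. Adds closed(obj3), wooden(obj3).
Round 6: rule 3 [metal(n) :- wooden(obj3).]; rule 4 [locked(n) :- wooden(obj3).]. Adds metal(n), locked(n).
Round 7: rule 13 [swims(n) :- metal(n).]. Adds swims(n).
Closure: {active(obj3), approved(obj3), blue(n), closed(obj3), cold(obj3), flagged(n), flies(n), has_feathers(obj3), hot(n), locked(n), mammal(obj3), metal(n), open(n), penguin(n), ready(n), red(n), signed(n), small(n), swims(n), visible(n), wooden(obj3)} — 21 facts.

21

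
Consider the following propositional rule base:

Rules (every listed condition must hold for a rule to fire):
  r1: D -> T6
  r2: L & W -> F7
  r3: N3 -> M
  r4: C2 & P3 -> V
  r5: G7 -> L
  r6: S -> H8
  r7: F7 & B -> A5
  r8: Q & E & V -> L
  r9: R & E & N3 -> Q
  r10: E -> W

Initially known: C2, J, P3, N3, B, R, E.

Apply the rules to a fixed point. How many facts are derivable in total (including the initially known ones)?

Round 1: r3 [N3 -> M]; r4 [C2 & P3 -> V]; r9 [R & E & N3 -> Q]; r10 [E -> W]. Adds M, V, Q, W.
Round 2: r8 [Q & E & V -> L]. Adds L.
Round 3: r2 [L & W -> F7]. Adds F7.
Round 4: r7 [F7 & B -> A5]. Adds A5.
Closure: {A5, B, C2, E, F7, J, L, M, N3, P3, Q, R, V, W} — 14 facts.

14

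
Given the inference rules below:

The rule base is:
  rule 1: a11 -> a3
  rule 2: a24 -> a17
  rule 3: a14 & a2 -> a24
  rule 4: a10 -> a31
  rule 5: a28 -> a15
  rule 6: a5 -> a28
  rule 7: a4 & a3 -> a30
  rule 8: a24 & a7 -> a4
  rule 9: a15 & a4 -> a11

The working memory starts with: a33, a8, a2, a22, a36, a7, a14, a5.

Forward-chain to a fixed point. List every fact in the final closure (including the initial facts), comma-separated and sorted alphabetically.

a11, a14, a15, a17, a2, a22, a24, a28, a3, a30, a33, a36, a4, a5, a7, a8

Round 1 fires rule 3, rule 6, giving a24, a28.
Round 2 fires rule 2, rule 5, rule 8, giving a17, a15, a4.
Round 3 fires rule 9, giving a11.
Round 4 fires rule 1, giving a3.
Round 5 fires rule 7, giving a30.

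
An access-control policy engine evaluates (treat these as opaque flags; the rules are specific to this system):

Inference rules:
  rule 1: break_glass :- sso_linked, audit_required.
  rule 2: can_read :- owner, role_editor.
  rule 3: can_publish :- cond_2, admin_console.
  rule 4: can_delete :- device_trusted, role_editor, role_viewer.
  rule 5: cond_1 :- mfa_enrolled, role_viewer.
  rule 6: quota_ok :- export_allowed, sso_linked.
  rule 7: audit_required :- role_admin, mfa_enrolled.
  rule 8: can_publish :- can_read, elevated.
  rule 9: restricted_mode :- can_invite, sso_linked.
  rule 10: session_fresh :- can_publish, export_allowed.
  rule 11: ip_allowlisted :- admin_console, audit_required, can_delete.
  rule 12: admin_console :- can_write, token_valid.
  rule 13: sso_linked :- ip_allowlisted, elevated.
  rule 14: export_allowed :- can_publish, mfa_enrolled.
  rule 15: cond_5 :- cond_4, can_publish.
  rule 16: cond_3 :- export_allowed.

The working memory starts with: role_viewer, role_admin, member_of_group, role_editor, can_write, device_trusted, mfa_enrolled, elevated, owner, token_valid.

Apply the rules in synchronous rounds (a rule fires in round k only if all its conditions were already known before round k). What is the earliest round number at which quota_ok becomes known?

4

Round 1: rule 2 [can_read :- owner, role_editor.]; rule 4 [can_delete :- device_trusted, role_editor, role_viewer.]; rule 5 [cond_1 :- mfa_enrolled, role_viewer.]; rule 7 [audit_required :- role_admin, mfa_enrolled.]; rule 12 [admin_console :- can_write, token_valid.]. Adds can_read, can_delete, cond_1, audit_required, admin_console.
Round 2: rule 8 [can_publish :- can_read, elevated.]; rule 11 [ip_allowlisted :- admin_console, audit_required, can_delete.]. Adds can_publish, ip_allowlisted.
Round 3: rule 13 [sso_linked :- ip_allowlisted, elevated.]; rule 14 [export_allowed :- can_publish, mfa_enrolled.]. Adds sso_linked, export_allowed.
Round 4: rule 1 [break_glass :- sso_linked, audit_required.]; rule 6 [quota_ok :- export_allowed, sso_linked.]; rule 10 [session_fresh :- can_publish, export_allowed.]; rule 16 [cond_3 :- export_allowed.]. Adds break_glass, quota_ok, session_fresh, cond_3.
quota_ok first appears in round 4.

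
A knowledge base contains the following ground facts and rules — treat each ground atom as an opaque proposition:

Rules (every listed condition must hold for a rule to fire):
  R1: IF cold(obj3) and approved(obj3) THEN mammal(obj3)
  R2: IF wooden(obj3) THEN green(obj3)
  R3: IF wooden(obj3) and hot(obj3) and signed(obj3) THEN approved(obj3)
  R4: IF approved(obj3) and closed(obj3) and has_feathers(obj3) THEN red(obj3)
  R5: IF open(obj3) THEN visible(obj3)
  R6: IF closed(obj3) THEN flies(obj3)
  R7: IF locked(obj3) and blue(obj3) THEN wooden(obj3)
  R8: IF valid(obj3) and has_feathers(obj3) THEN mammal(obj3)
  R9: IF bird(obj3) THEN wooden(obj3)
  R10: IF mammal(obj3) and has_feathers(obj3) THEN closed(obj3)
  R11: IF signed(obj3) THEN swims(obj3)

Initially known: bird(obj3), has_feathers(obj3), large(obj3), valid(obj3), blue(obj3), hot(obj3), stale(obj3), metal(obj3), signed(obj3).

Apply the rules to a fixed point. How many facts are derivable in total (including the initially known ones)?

Round 1: R8 [IF valid(obj3) and has_feathers(obj3) THEN mammal(obj3)]; R9 [IF bird(obj3) THEN wooden(obj3)]; R11 [IF signed(obj3) THEN swims(obj3)]. New: mammal(obj3), wooden(obj3), swims(obj3).
Round 2: R2 [IF wooden(obj3) THEN green(obj3)]; R3 [IF wooden(obj3) and hot(obj3) and signed(obj3) THEN approved(obj3)]; R10 [IF mammal(obj3) and has_feathers(obj3) THEN closed(obj3)]. New: green(obj3), approved(obj3), closed(obj3).
Round 3: R4 [IF approved(obj3) and closed(obj3) and has_feathers(obj3) THEN red(obj3)]; R6 [IF closed(obj3) THEN flies(obj3)]. New: red(obj3), flies(obj3).
Closure: {approved(obj3), bird(obj3), blue(obj3), closed(obj3), flies(obj3), green(obj3), has_feathers(obj3), hot(obj3), large(obj3), mammal(obj3), metal(obj3), red(obj3), signed(obj3), stale(obj3), swims(obj3), valid(obj3), wooden(obj3)} — 17 facts.

17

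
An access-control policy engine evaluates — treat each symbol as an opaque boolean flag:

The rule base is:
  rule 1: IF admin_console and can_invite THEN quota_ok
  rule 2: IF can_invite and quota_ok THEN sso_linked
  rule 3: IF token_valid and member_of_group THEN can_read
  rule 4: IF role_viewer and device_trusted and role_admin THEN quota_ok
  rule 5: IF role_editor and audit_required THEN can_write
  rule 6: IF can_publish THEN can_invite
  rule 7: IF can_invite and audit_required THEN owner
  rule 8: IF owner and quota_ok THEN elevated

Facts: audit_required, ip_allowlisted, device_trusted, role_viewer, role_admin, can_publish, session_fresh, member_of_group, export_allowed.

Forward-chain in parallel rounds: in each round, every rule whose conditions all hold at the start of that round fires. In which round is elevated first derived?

3

Round 1: rule 4 [IF role_viewer and device_trusted and role_admin THEN quota_ok]; rule 6 [IF can_publish THEN can_invite]. Adds quota_ok, can_invite.
Round 2: rule 2 [IF can_invite and quota_ok THEN sso_linked]; rule 7 [IF can_invite and audit_required THEN owner]. Adds sso_linked, owner.
Round 3: rule 8 [IF owner and quota_ok THEN elevated]. Adds elevated.
elevated first appears in round 3.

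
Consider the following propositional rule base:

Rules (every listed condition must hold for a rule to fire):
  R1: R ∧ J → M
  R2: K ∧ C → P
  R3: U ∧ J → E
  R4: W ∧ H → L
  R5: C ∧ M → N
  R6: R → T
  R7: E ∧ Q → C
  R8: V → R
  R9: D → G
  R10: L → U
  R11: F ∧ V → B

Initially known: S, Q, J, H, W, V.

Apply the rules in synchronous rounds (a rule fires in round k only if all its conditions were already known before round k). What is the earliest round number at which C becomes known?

[1] R4 [W ∧ H → L]; R8 [V → R]. ⇒ new: L, R.
[2] R1 [R ∧ J → M]; R6 [R → T]; R10 [L → U]. ⇒ new: M, T, U.
[3] R3 [U ∧ J → E]. ⇒ new: E.
[4] R7 [E ∧ Q → C]. ⇒ new: C.
C first appears in round 4.

4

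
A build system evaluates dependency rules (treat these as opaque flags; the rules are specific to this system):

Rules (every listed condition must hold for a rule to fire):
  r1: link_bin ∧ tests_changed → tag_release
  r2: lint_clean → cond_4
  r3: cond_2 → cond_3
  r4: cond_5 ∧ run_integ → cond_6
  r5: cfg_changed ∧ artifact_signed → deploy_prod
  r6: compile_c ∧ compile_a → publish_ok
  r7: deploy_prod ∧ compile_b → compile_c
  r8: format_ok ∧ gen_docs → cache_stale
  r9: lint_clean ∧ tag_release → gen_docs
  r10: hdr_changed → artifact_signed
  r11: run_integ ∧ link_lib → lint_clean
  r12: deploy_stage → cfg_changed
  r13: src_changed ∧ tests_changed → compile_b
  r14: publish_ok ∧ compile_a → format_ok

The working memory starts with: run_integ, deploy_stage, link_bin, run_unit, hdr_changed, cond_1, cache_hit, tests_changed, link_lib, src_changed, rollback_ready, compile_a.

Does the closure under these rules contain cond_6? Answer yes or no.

no

[1] r1 [link_bin ∧ tests_changed → tag_release]; r10 [hdr_changed → artifact_signed]; r11 [run_integ ∧ link_lib → lint_clean]; r12 [deploy_stage → cfg_changed]; r13 [src_changed ∧ tests_changed → compile_b]. ⇒ new: tag_release, artifact_signed, lint_clean, cfg_changed, compile_b.
[2] r2 [lint_clean → cond_4]; r5 [cfg_changed ∧ artifact_signed → deploy_prod]; r9 [lint_clean ∧ tag_release → gen_docs]. ⇒ new: cond_4, deploy_prod, gen_docs.
[3] r7 [deploy_prod ∧ compile_b → compile_c]. ⇒ new: compile_c.
[4] r6 [compile_c ∧ compile_a → publish_ok]. ⇒ new: publish_ok.
[5] r14 [publish_ok ∧ compile_a → format_ok]. ⇒ new: format_ok.
[6] r8 [format_ok ∧ gen_docs → cache_stale]. ⇒ new: cache_stale.
Fixed point reached. cond_6 is concluded only by r4; r4 needs cond_5 (never derived).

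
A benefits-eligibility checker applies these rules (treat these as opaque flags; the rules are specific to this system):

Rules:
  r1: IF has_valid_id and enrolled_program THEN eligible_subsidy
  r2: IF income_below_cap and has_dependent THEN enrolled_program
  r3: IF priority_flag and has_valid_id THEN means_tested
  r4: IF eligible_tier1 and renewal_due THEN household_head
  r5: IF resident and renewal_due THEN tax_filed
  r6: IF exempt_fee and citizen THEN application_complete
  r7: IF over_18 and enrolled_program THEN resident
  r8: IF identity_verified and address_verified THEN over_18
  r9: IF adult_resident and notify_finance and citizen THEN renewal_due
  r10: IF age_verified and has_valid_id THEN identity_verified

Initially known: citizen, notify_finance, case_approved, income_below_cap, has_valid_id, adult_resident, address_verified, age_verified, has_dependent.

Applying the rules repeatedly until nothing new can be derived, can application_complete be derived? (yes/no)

no

Round 1: r2 [IF income_below_cap and has_dependent THEN enrolled_program]; r9 [IF adult_resident and notify_finance and citizen THEN renewal_due]; r10 [IF age_verified and has_valid_id THEN identity_verified]. New: enrolled_program, renewal_due, identity_verified.
Round 2: r1 [IF has_valid_id and enrolled_program THEN eligible_subsidy]; r8 [IF identity_verified and address_verified THEN over_18]. New: eligible_subsidy, over_18.
Round 3: r7 [IF over_18 and enrolled_program THEN resident]. New: resident.
Round 4: r5 [IF resident and renewal_due THEN tax_filed]. New: tax_filed.
Fixed point reached. application_complete is concluded only by r6; r6 needs exempt_fee (never derived).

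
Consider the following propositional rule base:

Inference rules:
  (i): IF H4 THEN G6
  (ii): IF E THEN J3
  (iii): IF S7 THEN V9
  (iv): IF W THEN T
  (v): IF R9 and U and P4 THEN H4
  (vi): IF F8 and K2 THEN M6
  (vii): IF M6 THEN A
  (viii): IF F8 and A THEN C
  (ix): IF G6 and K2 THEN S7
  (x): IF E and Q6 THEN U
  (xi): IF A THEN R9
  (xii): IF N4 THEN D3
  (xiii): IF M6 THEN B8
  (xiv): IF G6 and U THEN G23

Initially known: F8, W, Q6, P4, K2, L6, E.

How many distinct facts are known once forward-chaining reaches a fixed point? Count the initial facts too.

Round 1: (ii) [IF E THEN J3]; (iv) [IF W THEN T]; (vi) [IF F8 and K2 THEN M6]; (x) [IF E and Q6 THEN U]. Adds J3, T, M6, U.
Round 2: (vii) [IF M6 THEN A]; (xiii) [IF M6 THEN B8]. Adds A, B8.
Round 3: (viii) [IF F8 and A THEN C]; (xi) [IF A THEN R9]. Adds C, R9.
Round 4: (v) [IF R9 and U and P4 THEN H4]. Adds H4.
Round 5: (i) [IF H4 THEN G6]. Adds G6.
Round 6: (ix) [IF G6 and K2 THEN S7]; (xiv) [IF G6 and U THEN G23]. Adds S7, G23.
Round 7: (iii) [IF S7 THEN V9]. Adds V9.
Closure: {A, B8, C, E, F8, G23, G6, H4, J3, K2, L6, M6, P4, Q6, R9, S7, T, U, V9, W} — 20 facts.

20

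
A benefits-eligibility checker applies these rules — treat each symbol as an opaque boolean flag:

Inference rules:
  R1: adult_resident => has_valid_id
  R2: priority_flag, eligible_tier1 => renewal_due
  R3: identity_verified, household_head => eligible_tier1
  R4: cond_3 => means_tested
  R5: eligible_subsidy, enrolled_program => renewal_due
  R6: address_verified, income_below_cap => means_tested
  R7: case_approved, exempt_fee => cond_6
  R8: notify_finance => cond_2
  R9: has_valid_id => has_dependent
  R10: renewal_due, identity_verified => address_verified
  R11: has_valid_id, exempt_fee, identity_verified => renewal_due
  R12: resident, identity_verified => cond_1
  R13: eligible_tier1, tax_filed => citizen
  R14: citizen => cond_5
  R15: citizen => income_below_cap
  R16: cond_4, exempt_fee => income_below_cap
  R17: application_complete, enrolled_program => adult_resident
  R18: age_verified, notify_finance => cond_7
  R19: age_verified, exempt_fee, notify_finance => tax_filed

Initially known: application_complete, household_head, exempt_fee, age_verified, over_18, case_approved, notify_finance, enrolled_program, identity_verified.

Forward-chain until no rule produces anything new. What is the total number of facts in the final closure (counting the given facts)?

23

Round 1 fires R3, R7, R8, R17, R18, R19, giving eligible_tier1, cond_6, cond_2, adult_resident, cond_7, tax_filed.
Round 2 fires R1, R13, giving has_valid_id, citizen.
Round 3 fires R9, R11, R14, R15, giving has_dependent, renewal_due, cond_5, income_below_cap.
Round 4 fires R10, giving address_verified.
Round 5 fires R6, giving means_tested.
Closure: {address_verified, adult_resident, age_verified, application_complete, case_approved, citizen, cond_2, cond_5, cond_6, cond_7, eligible_tier1, enrolled_program, exempt_fee, has_dependent, has_valid_id, household_head, identity_verified, income_below_cap, means_tested, notify_finance, over_18, renewal_due, tax_filed} — 23 facts.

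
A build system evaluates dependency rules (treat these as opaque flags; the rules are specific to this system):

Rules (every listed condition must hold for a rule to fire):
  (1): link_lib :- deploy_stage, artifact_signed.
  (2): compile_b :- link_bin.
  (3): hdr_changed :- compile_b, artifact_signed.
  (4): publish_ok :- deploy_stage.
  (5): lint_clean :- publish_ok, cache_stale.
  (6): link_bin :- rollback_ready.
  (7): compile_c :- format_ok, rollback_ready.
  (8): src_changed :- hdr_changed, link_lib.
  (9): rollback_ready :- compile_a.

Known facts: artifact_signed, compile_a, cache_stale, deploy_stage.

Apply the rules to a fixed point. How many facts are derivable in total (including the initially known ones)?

Round 1: (1) [link_lib :- deploy_stage, artifact_signed.]; (4) [publish_ok :- deploy_stage.]; (9) [rollback_ready :- compile_a.]. New: link_lib, publish_ok, rollback_ready.
Round 2: (5) [lint_clean :- publish_ok, cache_stale.]; (6) [link_bin :- rollback_ready.]. New: lint_clean, link_bin.
Round 3: (2) [compile_b :- link_bin.]. New: compile_b.
Round 4: (3) [hdr_changed :- compile_b, artifact_signed.]. New: hdr_changed.
Round 5: (8) [src_changed :- hdr_changed, link_lib.]. New: src_changed.
Closure: {artifact_signed, cache_stale, compile_a, compile_b, deploy_stage, hdr_changed, link_bin, link_lib, lint_clean, publish_ok, rollback_ready, src_changed} — 12 facts.

12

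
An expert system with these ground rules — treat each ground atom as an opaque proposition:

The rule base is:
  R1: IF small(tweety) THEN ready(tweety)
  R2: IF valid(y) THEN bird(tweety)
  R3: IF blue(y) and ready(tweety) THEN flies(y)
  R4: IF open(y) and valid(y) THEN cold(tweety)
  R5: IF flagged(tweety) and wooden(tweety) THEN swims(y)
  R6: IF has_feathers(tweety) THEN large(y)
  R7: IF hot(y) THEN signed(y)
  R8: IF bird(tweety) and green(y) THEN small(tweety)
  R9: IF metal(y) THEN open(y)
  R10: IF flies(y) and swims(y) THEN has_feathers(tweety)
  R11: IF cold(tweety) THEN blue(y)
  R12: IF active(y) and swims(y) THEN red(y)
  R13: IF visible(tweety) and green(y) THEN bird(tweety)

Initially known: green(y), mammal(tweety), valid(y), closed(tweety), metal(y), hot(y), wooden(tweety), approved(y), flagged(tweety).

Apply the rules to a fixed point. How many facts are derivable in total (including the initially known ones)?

20

Round 1: R2 [IF valid(y) THEN bird(tweety)]; R5 [IF flagged(tweety) and wooden(tweety) THEN swims(y)]; R7 [IF hot(y) THEN signed(y)]; R9 [IF metal(y) THEN open(y)]. New: bird(tweety), swims(y), signed(y), open(y).
Round 2: R4 [IF open(y) and valid(y) THEN cold(tweety)]; R8 [IF bird(tweety) and green(y) THEN small(tweety)]. New: cold(tweety), small(tweety).
Round 3: R1 [IF small(tweety) THEN ready(tweety)]; R11 [IF cold(tweety) THEN blue(y)]. New: ready(tweety), blue(y).
Round 4: R3 [IF blue(y) and ready(tweety) THEN flies(y)]. New: flies(y).
Round 5: R10 [IF flies(y) and swims(y) THEN has_feathers(tweety)]. New: has_feathers(tweety).
Round 6: R6 [IF has_feathers(tweety) THEN large(y)]. New: large(y).
Closure: {approved(y), bird(tweety), blue(y), closed(tweety), cold(tweety), flagged(tweety), flies(y), green(y), has_feathers(tweety), hot(y), large(y), mammal(tweety), metal(y), open(y), ready(tweety), signed(y), small(tweety), swims(y), valid(y), wooden(tweety)} — 20 facts.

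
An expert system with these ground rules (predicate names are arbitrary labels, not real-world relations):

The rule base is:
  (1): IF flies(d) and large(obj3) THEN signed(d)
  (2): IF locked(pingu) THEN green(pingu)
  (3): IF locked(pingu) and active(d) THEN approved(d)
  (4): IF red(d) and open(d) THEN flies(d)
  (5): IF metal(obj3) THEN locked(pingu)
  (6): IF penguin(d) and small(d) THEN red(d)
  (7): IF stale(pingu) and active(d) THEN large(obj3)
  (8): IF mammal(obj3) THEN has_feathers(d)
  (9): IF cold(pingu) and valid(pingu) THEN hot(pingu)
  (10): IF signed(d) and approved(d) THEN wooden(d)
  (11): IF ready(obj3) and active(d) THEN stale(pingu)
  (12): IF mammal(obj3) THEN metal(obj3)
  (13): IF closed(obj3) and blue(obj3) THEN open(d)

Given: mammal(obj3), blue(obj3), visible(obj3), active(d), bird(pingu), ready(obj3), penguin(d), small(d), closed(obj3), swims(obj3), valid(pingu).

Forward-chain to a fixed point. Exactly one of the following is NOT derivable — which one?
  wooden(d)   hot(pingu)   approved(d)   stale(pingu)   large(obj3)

hot(pingu)

Round 1: (6) [IF penguin(d) and small(d) THEN red(d)]; (8) [IF mammal(obj3) THEN has_feathers(d)]; (11) [IF ready(obj3) and active(d) THEN stale(pingu)]; (12) [IF mammal(obj3) THEN metal(obj3)]; (13) [IF closed(obj3) and blue(obj3) THEN open(d)]. New: red(d), has_feathers(d), stale(pingu), metal(obj3), open(d).
Round 2: (4) [IF red(d) and open(d) THEN flies(d)]; (5) [IF metal(obj3) THEN locked(pingu)]; (7) [IF stale(pingu) and active(d) THEN large(obj3)]. New: flies(d), locked(pingu), large(obj3).
Round 3: (1) [IF flies(d) and large(obj3) THEN signed(d)]; (2) [IF locked(pingu) THEN green(pingu)]; (3) [IF locked(pingu) and active(d) THEN approved(d)]. New: signed(d), green(pingu), approved(d).
Round 4: (10) [IF signed(d) and approved(d) THEN wooden(d)]. New: wooden(d).
Derived: wooden(d) (round 4), approved(d) (round 3), large(obj3) (round 2), stale(pingu) (round 1). hot(pingu) never appears in any round.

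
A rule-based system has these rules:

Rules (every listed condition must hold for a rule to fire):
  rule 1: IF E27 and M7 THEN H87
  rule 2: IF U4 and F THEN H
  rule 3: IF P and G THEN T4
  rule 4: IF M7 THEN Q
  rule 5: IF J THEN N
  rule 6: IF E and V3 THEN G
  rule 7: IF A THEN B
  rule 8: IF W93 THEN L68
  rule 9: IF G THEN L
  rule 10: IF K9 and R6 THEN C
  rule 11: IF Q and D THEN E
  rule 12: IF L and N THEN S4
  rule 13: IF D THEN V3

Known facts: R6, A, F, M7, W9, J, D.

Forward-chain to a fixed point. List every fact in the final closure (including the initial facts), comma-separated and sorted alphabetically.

A, B, D, E, F, G, J, L, M7, N, Q, R6, S4, V3, W9

Round 1: rule 4 [IF M7 THEN Q]; rule 5 [IF J THEN N]; rule 7 [IF A THEN B]; rule 13 [IF D THEN V3]. New: Q, N, B, V3.
Round 2: rule 11 [IF Q and D THEN E]. New: E.
Round 3: rule 6 [IF E and V3 THEN G]. New: G.
Round 4: rule 9 [IF G THEN L]. New: L.
Round 5: rule 12 [IF L and N THEN S4]. New: S4.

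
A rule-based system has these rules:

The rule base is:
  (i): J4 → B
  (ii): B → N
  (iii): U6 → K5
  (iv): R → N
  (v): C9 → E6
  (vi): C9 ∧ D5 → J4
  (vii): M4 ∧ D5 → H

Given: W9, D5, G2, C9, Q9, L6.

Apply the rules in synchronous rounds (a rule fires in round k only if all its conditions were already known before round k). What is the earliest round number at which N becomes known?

3

Round 1 — (v), (vi), derive E6, J4.
Round 2 — (i), derive B.
Round 3 — (ii), derive N.
N first appears in round 3.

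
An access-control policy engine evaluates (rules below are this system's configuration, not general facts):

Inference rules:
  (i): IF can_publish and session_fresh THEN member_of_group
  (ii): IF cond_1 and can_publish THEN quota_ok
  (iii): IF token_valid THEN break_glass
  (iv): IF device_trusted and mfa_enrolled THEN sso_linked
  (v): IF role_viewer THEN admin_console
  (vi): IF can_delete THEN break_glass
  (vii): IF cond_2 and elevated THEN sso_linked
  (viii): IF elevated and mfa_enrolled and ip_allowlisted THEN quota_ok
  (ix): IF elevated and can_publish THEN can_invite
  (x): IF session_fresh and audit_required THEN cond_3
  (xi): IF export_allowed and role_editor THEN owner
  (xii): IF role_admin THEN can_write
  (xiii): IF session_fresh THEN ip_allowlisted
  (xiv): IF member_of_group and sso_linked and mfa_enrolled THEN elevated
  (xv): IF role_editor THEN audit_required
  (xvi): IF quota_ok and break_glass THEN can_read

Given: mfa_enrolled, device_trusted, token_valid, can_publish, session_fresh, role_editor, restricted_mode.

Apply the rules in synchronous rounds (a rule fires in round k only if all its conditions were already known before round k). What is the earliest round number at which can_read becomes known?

Round 1 — (i), (iii), (iv), (xiii), (xv), derive member_of_group, break_glass, sso_linked, ip_allowlisted, audit_required.
Round 2 — (x), (xiv), derive cond_3, elevated.
Round 3 — (viii), (ix), derive quota_ok, can_invite.
Round 4 — (xvi), derive can_read.
can_read first appears in round 4.

4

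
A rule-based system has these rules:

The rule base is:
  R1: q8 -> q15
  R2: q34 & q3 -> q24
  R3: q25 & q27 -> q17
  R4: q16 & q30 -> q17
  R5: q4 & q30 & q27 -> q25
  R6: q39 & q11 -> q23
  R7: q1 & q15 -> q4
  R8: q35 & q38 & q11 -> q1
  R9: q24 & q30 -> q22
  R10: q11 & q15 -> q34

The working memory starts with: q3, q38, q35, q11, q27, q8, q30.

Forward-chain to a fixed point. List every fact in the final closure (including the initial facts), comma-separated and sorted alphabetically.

q1, q11, q15, q17, q22, q24, q25, q27, q3, q30, q34, q35, q38, q4, q8

Round 1 — R1, R8, derive q15, q1.
Round 2 — R7, R10, derive q4, q34.
Round 3 — R2, R5, derive q24, q25.
Round 4 — R3, R9, derive q17, q22.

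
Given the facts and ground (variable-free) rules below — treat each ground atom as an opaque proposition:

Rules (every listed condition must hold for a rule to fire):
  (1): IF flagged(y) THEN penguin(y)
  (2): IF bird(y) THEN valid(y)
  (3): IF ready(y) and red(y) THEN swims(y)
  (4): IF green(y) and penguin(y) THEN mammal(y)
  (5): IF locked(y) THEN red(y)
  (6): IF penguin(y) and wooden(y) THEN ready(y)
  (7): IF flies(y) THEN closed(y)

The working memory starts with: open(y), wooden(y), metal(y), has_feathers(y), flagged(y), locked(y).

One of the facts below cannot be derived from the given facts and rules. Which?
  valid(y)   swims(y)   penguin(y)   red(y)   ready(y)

Round 1 fires (1), (5), giving penguin(y), red(y).
Round 2 fires (6), giving ready(y).
Round 3 fires (3), giving swims(y).
Derived: red(y) (round 1), penguin(y) (round 1), ready(y) (round 2), swims(y) (round 3). valid(y) never appears in any round.

valid(y)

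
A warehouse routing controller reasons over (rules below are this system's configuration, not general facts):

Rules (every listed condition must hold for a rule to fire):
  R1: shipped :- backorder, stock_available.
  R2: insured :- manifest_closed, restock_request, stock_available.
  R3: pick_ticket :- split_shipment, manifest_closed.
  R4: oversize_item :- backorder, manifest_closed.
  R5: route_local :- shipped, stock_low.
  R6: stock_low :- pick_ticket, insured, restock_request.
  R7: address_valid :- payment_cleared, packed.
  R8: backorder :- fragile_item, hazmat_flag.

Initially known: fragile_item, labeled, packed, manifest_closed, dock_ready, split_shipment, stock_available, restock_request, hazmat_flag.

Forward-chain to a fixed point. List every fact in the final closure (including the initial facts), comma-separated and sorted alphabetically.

[1] R2 [insured :- manifest_closed, restock_request, stock_available.]; R3 [pick_ticket :- split_shipment, manifest_closed.]; R8 [backorder :- fragile_item, hazmat_flag.]. ⇒ new: insured, pick_ticket, backorder.
[2] R1 [shipped :- backorder, stock_available.]; R4 [oversize_item :- backorder, manifest_closed.]; R6 [stock_low :- pick_ticket, insured, restock_request.]. ⇒ new: shipped, oversize_item, stock_low.
[3] R5 [route_local :- shipped, stock_low.]. ⇒ new: route_local.

backorder, dock_ready, fragile_item, hazmat_flag, insured, labeled, manifest_closed, oversize_item, packed, pick_ticket, restock_request, route_local, shipped, split_shipment, stock_available, stock_low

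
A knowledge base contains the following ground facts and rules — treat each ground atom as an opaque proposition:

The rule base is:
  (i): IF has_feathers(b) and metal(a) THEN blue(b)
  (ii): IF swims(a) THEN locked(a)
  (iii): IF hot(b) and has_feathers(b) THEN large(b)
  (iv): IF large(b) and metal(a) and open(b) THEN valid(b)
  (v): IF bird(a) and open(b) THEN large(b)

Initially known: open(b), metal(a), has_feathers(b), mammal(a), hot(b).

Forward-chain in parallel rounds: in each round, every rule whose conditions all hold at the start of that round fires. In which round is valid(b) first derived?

Round 1: (i) [IF has_feathers(b) and metal(a) THEN blue(b)]; (iii) [IF hot(b) and has_feathers(b) THEN large(b)]. Adds blue(b), large(b).
Round 2: (iv) [IF large(b) and metal(a) and open(b) THEN valid(b)]. Adds valid(b).
valid(b) first appears in round 2.

2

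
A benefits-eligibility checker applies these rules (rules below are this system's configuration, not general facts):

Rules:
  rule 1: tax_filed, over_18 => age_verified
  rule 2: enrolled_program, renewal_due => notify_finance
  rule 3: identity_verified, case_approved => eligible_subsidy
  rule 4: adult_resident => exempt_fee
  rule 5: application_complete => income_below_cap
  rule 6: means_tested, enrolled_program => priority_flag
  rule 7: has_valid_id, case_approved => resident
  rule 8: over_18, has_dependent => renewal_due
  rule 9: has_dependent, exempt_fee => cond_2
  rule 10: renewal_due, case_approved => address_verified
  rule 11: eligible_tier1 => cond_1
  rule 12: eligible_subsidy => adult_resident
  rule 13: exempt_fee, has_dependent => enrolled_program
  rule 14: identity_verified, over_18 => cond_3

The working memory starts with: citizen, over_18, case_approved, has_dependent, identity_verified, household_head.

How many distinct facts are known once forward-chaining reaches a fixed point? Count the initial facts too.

Round 1: rule 3 [identity_verified, case_approved => eligible_subsidy]; rule 8 [over_18, has_dependent => renewal_due]; rule 14 [identity_verified, over_18 => cond_3]. New: eligible_subsidy, renewal_due, cond_3.
Round 2: rule 10 [renewal_due, case_approved => address_verified]; rule 12 [eligible_subsidy => adult_resident]. New: address_verified, adult_resident.
Round 3: rule 4 [adult_resident => exempt_fee]. New: exempt_fee.
Round 4: rule 9 [has_dependent, exempt_fee => cond_2]; rule 13 [exempt_fee, has_dependent => enrolled_program]. New: cond_2, enrolled_program.
Round 5: rule 2 [enrolled_program, renewal_due => notify_finance]. New: notify_finance.
Closure: {address_verified, adult_resident, case_approved, citizen, cond_2, cond_3, eligible_subsidy, enrolled_program, exempt_fee, has_dependent, household_head, identity_verified, notify_finance, over_18, renewal_due} — 15 facts.

15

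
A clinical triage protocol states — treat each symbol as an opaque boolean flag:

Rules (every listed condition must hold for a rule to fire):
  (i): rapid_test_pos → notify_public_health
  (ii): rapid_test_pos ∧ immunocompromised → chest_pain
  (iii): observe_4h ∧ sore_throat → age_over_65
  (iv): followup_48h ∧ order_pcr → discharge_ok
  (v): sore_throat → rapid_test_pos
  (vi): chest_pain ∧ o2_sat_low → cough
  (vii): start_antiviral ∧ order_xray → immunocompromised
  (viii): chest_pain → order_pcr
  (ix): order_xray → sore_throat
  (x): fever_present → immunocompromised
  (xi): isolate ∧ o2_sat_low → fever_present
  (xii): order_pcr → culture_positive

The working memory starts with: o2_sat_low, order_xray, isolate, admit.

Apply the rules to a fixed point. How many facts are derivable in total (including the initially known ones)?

Round 1: (ix) [order_xray → sore_throat]; (xi) [isolate ∧ o2_sat_low → fever_present]. New: sore_throat, fever_present.
Round 2: (v) [sore_throat → rapid_test_pos]; (x) [fever_present → immunocompromised]. New: rapid_test_pos, immunocompromised.
Round 3: (i) [rapid_test_pos → notify_public_health]; (ii) [rapid_test_pos ∧ immunocompromised → chest_pain]. New: notify_public_health, chest_pain.
Round 4: (vi) [chest_pain ∧ o2_sat_low → cough]; (viii) [chest_pain → order_pcr]. New: cough, order_pcr.
Round 5: (xii) [order_pcr → culture_positive]. New: culture_positive.
Closure: {admit, chest_pain, cough, culture_positive, fever_present, immunocompromised, isolate, notify_public_health, o2_sat_low, order_pcr, order_xray, rapid_test_pos, sore_throat} — 13 facts.

13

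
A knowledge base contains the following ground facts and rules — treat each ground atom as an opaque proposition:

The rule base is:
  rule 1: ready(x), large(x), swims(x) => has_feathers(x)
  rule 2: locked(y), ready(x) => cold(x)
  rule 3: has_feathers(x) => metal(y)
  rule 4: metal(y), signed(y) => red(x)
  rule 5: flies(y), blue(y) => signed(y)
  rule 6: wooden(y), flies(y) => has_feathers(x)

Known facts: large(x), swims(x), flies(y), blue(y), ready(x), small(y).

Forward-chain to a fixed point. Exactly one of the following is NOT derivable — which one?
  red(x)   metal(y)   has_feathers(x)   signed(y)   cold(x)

cold(x)

Round 1 fires rule 1, rule 5, giving has_feathers(x), signed(y).
Round 2 fires rule 3, giving metal(y).
Round 3 fires rule 4, giving red(x).
Derived: metal(y) (round 2), signed(y) (round 1), has_feathers(x) (round 1), red(x) (round 3). cold(x) never appears in any round.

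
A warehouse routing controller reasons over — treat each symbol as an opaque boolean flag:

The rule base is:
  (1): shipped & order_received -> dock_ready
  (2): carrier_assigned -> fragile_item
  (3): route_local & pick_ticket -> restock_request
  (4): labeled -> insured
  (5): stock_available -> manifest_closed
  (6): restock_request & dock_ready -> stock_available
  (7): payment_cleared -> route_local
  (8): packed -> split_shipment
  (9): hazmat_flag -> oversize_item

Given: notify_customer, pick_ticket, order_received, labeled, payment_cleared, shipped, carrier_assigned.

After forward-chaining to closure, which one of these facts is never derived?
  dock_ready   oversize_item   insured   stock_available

oversize_item

Round 1: (1) [shipped & order_received -> dock_ready]; (2) [carrier_assigned -> fragile_item]; (4) [labeled -> insured]; (7) [payment_cleared -> route_local]. Adds dock_ready, fragile_item, insured, route_local.
Round 2: (3) [route_local & pick_ticket -> restock_request]. Adds restock_request.
Round 3: (6) [restock_request & dock_ready -> stock_available]. Adds stock_available.
Round 4: (5) [stock_available -> manifest_closed]. Adds manifest_closed.
Derived: dock_ready (round 1), stock_available (round 3), insured (round 1). oversize_item never appears in any round.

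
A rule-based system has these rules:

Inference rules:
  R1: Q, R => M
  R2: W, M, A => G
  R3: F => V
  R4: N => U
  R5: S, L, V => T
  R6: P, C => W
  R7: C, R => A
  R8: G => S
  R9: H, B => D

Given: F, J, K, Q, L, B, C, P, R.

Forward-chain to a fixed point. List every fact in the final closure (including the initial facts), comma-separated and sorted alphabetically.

A, B, C, F, G, J, K, L, M, P, Q, R, S, T, V, W

Round 1: R1 [Q, R => M]; R3 [F => V]; R6 [P, C => W]; R7 [C, R => A]. New: M, V, W, A.
Round 2: R2 [W, M, A => G]. New: G.
Round 3: R8 [G => S]. New: S.
Round 4: R5 [S, L, V => T]. New: T.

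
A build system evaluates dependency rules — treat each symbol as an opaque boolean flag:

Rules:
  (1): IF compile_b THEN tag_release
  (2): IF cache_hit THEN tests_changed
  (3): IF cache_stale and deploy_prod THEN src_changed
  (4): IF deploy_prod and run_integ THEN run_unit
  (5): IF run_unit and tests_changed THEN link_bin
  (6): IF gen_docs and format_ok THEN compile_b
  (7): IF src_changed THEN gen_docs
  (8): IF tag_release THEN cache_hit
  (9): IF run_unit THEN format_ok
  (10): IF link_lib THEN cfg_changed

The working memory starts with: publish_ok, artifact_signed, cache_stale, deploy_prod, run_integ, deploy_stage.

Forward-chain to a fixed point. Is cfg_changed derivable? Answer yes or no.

[1] (3) [IF cache_stale and deploy_prod THEN src_changed]; (4) [IF deploy_prod and run_integ THEN run_unit]. ⇒ new: src_changed, run_unit.
[2] (7) [IF src_changed THEN gen_docs]; (9) [IF run_unit THEN format_ok]. ⇒ new: gen_docs, format_ok.
[3] (6) [IF gen_docs and format_ok THEN compile_b]. ⇒ new: compile_b.
[4] (1) [IF compile_b THEN tag_release]. ⇒ new: tag_release.
[5] (8) [IF tag_release THEN cache_hit]. ⇒ new: cache_hit.
[6] (2) [IF cache_hit THEN tests_changed]. ⇒ new: tests_changed.
[7] (5) [IF run_unit and tests_changed THEN link_bin]. ⇒ new: link_bin.
Fixed point reached. cfg_changed is concluded only by (10); (10) needs link_lib (never derived).

no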